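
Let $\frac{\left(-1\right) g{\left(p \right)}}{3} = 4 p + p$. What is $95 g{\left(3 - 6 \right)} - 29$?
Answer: $4246$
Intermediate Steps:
$g{\left(p \right)} = - 15 p$ ($g{\left(p \right)} = - 3 \left(4 p + p\right) = - 3 \cdot 5 p = - 15 p$)
$95 g{\left(3 - 6 \right)} - 29 = 95 \left(- 15 \left(3 - 6\right)\right) - 29 = 95 \left(\left(-15\right) \left(-3\right)\right) - 29 = 95 \cdot 45 - 29 = 4275 - 29 = 4246$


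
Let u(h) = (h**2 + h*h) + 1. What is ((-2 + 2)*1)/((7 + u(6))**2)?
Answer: 0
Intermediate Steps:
u(h) = 1 + 2*h**2 (u(h) = (h**2 + h**2) + 1 = 2*h**2 + 1 = 1 + 2*h**2)
((-2 + 2)*1)/((7 + u(6))**2) = ((-2 + 2)*1)/((7 + (1 + 2*6**2))**2) = (0*1)/((7 + (1 + 2*36))**2) = 0/((7 + (1 + 72))**2) = 0/((7 + 73)**2) = 0/(80**2) = 0/6400 = 0*(1/6400) = 0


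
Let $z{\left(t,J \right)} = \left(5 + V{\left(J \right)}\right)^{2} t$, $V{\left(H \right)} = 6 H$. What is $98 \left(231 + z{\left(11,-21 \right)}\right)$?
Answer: $15805636$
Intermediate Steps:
$z{\left(t,J \right)} = t \left(5 + 6 J\right)^{2}$ ($z{\left(t,J \right)} = \left(5 + 6 J\right)^{2} t = t \left(5 + 6 J\right)^{2}$)
$98 \left(231 + z{\left(11,-21 \right)}\right) = 98 \left(231 + 11 \left(5 + 6 \left(-21\right)\right)^{2}\right) = 98 \left(231 + 11 \left(5 - 126\right)^{2}\right) = 98 \left(231 + 11 \left(-121\right)^{2}\right) = 98 \left(231 + 11 \cdot 14641\right) = 98 \left(231 + 161051\right) = 98 \cdot 161282 = 15805636$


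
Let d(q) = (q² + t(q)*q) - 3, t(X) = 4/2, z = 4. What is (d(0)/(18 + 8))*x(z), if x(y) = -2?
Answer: 3/13 ≈ 0.23077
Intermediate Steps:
t(X) = 2 (t(X) = 4*(½) = 2)
d(q) = -3 + q² + 2*q (d(q) = (q² + 2*q) - 3 = -3 + q² + 2*q)
(d(0)/(18 + 8))*x(z) = ((-3 + 0² + 2*0)/(18 + 8))*(-2) = ((-3 + 0 + 0)/26)*(-2) = -3*1/26*(-2) = -3/26*(-2) = 3/13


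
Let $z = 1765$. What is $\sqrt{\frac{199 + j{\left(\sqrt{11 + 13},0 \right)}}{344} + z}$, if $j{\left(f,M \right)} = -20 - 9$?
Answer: $\frac{\sqrt{13057595}}{86} \approx 42.018$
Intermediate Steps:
$j{\left(f,M \right)} = -29$
$\sqrt{\frac{199 + j{\left(\sqrt{11 + 13},0 \right)}}{344} + z} = \sqrt{\frac{199 - 29}{344} + 1765} = \sqrt{170 \cdot \frac{1}{344} + 1765} = \sqrt{\frac{85}{172} + 1765} = \sqrt{\frac{303665}{172}} = \frac{\sqrt{13057595}}{86}$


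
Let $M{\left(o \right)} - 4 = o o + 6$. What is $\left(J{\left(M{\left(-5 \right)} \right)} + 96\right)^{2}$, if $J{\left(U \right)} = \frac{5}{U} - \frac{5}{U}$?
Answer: $9216$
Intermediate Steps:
$M{\left(o \right)} = 10 + o^{2}$ ($M{\left(o \right)} = 4 + \left(o o + 6\right) = 4 + \left(o^{2} + 6\right) = 4 + \left(6 + o^{2}\right) = 10 + o^{2}$)
$J{\left(U \right)} = 0$
$\left(J{\left(M{\left(-5 \right)} \right)} + 96\right)^{2} = \left(0 + 96\right)^{2} = 96^{2} = 9216$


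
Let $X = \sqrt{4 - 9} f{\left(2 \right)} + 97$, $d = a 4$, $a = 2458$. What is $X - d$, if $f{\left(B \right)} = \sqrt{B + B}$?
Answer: $-9735 + 2 i \sqrt{5} \approx -9735.0 + 4.4721 i$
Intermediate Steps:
$f{\left(B \right)} = \sqrt{2} \sqrt{B}$ ($f{\left(B \right)} = \sqrt{2 B} = \sqrt{2} \sqrt{B}$)
$d = 9832$ ($d = 2458 \cdot 4 = 9832$)
$X = 97 + 2 i \sqrt{5}$ ($X = \sqrt{4 - 9} \sqrt{2} \sqrt{2} + 97 = \sqrt{-5} \cdot 2 + 97 = i \sqrt{5} \cdot 2 + 97 = 2 i \sqrt{5} + 97 = 97 + 2 i \sqrt{5} \approx 97.0 + 4.4721 i$)
$X - d = \left(97 + 2 i \sqrt{5}\right) - 9832 = -9735 + 2 i \sqrt{5}$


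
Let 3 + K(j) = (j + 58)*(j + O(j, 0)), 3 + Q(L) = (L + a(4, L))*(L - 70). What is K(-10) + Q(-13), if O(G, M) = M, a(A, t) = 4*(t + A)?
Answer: 3581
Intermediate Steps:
a(A, t) = 4*A + 4*t (a(A, t) = 4*(A + t) = 4*A + 4*t)
Q(L) = -3 + (-70 + L)*(16 + 5*L) (Q(L) = -3 + (L + (4*4 + 4*L))*(L - 70) = -3 + (L + (16 + 4*L))*(-70 + L) = -3 + (16 + 5*L)*(-70 + L) = -3 + (-70 + L)*(16 + 5*L))
K(j) = -3 + j*(58 + j) (K(j) = -3 + (j + 58)*(j + 0) = -3 + (58 + j)*j = -3 + j*(58 + j))
K(-10) + Q(-13) = (-3 + (-10)**2 + 58*(-10)) + (-1123 - 334*(-13) + 5*(-13)**2) = (-3 + 100 - 580) + (-1123 + 4342 + 5*169) = -483 + (-1123 + 4342 + 845) = -483 + 4064 = 3581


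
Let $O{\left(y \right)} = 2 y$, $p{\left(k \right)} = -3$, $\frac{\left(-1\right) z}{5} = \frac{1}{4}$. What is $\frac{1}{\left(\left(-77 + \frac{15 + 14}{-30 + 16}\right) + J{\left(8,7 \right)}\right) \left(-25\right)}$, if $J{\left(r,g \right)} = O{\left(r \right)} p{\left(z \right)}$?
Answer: $\frac{14}{44475} \approx 0.00031478$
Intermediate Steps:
$z = - \frac{5}{4} \approx -1.25$
$J{\left(r,g \right)} = - 6 r$ ($J{\left(r,g \right)} = 2 r \left(-3\right) = - 6 r$)
$\frac{1}{\left(\left(-77 + \frac{15 + 14}{-30 + 16}\right) + J{\left(8,7 \right)}\right) \left(-25\right)} = \frac{1}{\left(\left(-77 + \frac{15 + 14}{-30 + 16}\right) - 48\right) \left(-25\right)} = \frac{1}{\left(\left(-77 + \frac{29}{-14}\right) - 48\right) \left(-25\right)} = \frac{1}{\left(\left(-77 + 29 \left(- \frac{1}{14}\right)\right) - 48\right) \left(-25\right)} = \frac{1}{\left(\left(-77 - \frac{29}{14}\right) - 48\right) \left(-25\right)} = \frac{1}{\left(- \frac{1107}{14} - 48\right) \left(-25\right)} = \frac{1}{\left(- \frac{1779}{14}\right) \left(-25\right)} = \frac{1}{\frac{44475}{14}} = \frac{14}{44475}$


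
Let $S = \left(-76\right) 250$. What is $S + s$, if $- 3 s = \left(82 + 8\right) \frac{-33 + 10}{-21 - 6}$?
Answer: $- \frac{171230}{9} \approx -19026.0$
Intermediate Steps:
$S = -19000$
$s = - \frac{230}{9}$ ($s = - \frac{\left(82 + 8\right) \frac{-33 + 10}{-21 - 6}}{3} = - \frac{90 \left(- \frac{23}{-27}\right)}{3} = - \frac{90 \left(\left(-23\right) \left(- \frac{1}{27}\right)\right)}{3} = - \frac{90 \cdot \frac{23}{27}}{3} = \left(- \frac{1}{3}\right) \frac{230}{3} = - \frac{230}{9} \approx -25.556$)
$S + s = -19000 - \frac{230}{9} = - \frac{171230}{9}$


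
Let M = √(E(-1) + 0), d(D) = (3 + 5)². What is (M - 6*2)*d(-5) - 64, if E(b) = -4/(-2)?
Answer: -832 + 64*√2 ≈ -741.49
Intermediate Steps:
d(D) = 64 (d(D) = 8² = 64)
E(b) = 2 (E(b) = -4*(-½) = 2)
M = √2 (M = √(2 + 0) = √2 ≈ 1.4142)
(M - 6*2)*d(-5) - 64 = (√2 - 6*2)*64 - 64 = (√2 - 12)*64 - 64 = (-12 + √2)*64 - 64 = (-768 + 64*√2) - 64 = -832 + 64*√2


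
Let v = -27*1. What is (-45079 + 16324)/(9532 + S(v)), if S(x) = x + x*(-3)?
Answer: -28755/9586 ≈ -2.9997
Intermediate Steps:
v = -27
S(x) = -2*x (S(x) = x - 3*x = -2*x)
(-45079 + 16324)/(9532 + S(v)) = (-45079 + 16324)/(9532 - 2*(-27)) = -28755/(9532 + 54) = -28755/9586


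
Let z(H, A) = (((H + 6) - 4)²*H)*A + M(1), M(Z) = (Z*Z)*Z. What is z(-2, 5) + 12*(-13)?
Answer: -155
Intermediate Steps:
M(Z) = Z³ (M(Z) = Z²*Z = Z³)
z(H, A) = 1 + A*H*(2 + H)² (z(H, A) = (((H + 6) - 4)²*H)*A + 1³ = (((6 + H) - 4)²*H)*A + 1 = ((2 + H)²*H)*A + 1 = (H*(2 + H)²)*A + 1 = A*H*(2 + H)² + 1 = 1 + A*H*(2 + H)²)
z(-2, 5) + 12*(-13) = (1 + 5*(-2)*(2 - 2)²) + 12*(-13) = (1 + 5*(-2)*0²) - 156 = (1 + 5*(-2)*0) - 156 = (1 + 0) - 156 = 1 - 156 = -155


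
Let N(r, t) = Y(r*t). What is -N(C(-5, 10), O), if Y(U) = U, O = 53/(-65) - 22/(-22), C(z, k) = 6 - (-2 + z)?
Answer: -12/5 ≈ -2.4000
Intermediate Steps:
C(z, k) = 8 - z (C(z, k) = 6 + (2 - z) = 8 - z)
O = 12/65 (O = 53*(-1/65) - 22*(-1/22) = -53/65 + 1 = 12/65 ≈ 0.18462)
N(r, t) = r*t
-N(C(-5, 10), O) = -(8 - 1*(-5))*12/65 = -(8 + 5)*12/65 = -13*12/65 = -1*12/5 = -12/5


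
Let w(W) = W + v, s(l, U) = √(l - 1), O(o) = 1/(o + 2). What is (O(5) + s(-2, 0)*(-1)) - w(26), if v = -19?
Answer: -48/7 - I*√3 ≈ -6.8571 - 1.732*I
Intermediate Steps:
O(o) = 1/(2 + o)
s(l, U) = √(-1 + l)
w(W) = -19 + W (w(W) = W - 19 = -19 + W)
(O(5) + s(-2, 0)*(-1)) - w(26) = (1/(2 + 5) + √(-1 - 2)*(-1)) - (-19 + 26) = (1/7 + √(-3)*(-1)) - 1*7 = (⅐ + (I*√3)*(-1)) - 7 = (⅐ - I*√3) - 7 = -48/7 - I*√3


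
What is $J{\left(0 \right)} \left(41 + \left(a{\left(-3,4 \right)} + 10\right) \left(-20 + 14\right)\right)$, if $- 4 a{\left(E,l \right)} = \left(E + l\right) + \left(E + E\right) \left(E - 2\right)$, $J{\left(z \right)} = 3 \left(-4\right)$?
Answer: $-330$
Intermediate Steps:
$J{\left(z \right)} = -12$
$a{\left(E,l \right)} = - \frac{E}{4} - \frac{l}{4} - \frac{E \left(-2 + E\right)}{2}$ ($a{\left(E,l \right)} = - \frac{\left(E + l\right) + \left(E + E\right) \left(E - 2\right)}{4} = - \frac{\left(E + l\right) + 2 E \left(-2 + E\right)}{4} = - \frac{E + l + 2 E \left(-2 + E\right)}{4} = - \frac{E}{4} - \frac{l}{4} - \frac{E \left(-2 + E\right)}{2}$)
$J{\left(0 \right)} \left(41 + \left(a{\left(-3,4 \right)} + 10\right) \left(-20 + 14\right)\right) = - 12 \left(41 + \left(\left(- \frac{\left(-3\right)^{2}}{2} - 1 + \frac{3}{4} \left(-3\right)\right) + 10\right) \left(-20 + 14\right)\right) = - 12 \left(41 + \left(\left(\left(- \frac{1}{2}\right) 9 - 1 - \frac{9}{4}\right) + 10\right) \left(-6\right)\right) = - 12 \left(41 + \left(\left(- \frac{9}{2} - 1 - \frac{9}{4}\right) + 10\right) \left(-6\right)\right) = - 12 \left(41 + \left(- \frac{31}{4} + 10\right) \left(-6\right)\right) = - 12 \left(41 + \frac{9}{4} \left(-6\right)\right) = - 12 \left(41 - \frac{27}{2}\right) = \left(-12\right) \frac{55}{2} = -330$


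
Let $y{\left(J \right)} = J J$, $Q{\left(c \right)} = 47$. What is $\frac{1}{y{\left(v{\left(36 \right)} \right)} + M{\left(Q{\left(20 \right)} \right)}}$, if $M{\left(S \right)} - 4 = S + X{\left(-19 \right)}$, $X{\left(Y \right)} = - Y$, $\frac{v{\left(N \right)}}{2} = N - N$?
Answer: $\frac{1}{70} \approx 0.014286$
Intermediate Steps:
$v{\left(N \right)} = 0$ ($v{\left(N \right)} = 2 \left(N - N\right) = 2 \cdot 0 = 0$)
$M{\left(S \right)} = 23 + S$ ($M{\left(S \right)} = 4 + \left(S - -19\right) = 4 + \left(S + 19\right) = 4 + \left(19 + S\right) = 23 + S$)
$y{\left(J \right)} = J^{2}$
$\frac{1}{y{\left(v{\left(36 \right)} \right)} + M{\left(Q{\left(20 \right)} \right)}} = \frac{1}{0^{2} + \left(23 + 47\right)} = \frac{1}{0 + 70} = \frac{1}{70}$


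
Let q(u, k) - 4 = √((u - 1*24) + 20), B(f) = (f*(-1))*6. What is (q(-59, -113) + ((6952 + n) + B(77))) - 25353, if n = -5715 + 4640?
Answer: -19934 + 3*I*√7 ≈ -19934.0 + 7.9373*I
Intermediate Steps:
B(f) = -6*f (B(f) = -f*6 = -6*f)
n = -1075
q(u, k) = 4 + √(-4 + u) (q(u, k) = 4 + √((u - 1*24) + 20) = 4 + √((u - 24) + 20) = 4 + √((-24 + u) + 20) = 4 + √(-4 + u))
(q(-59, -113) + ((6952 + n) + B(77))) - 25353 = ((4 + √(-4 - 59)) + ((6952 - 1075) - 6*77)) - 25353 = ((4 + √(-63)) + (5877 - 462)) - 25353 = ((4 + 3*I*√7) + 5415) - 25353 = (5419 + 3*I*√7) - 25353 = -19934 + 3*I*√7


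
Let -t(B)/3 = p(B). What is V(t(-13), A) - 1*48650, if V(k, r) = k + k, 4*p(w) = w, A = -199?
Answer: -97261/2 ≈ -48631.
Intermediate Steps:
p(w) = w/4
t(B) = -3*B/4
V(k, r) = 2*k
V(t(-13), A) - 1*48650 = 2*(-¾*(-13)) - 1*48650 = 2*(39/4) - 48650 = 39/2 - 48650 = -97261/2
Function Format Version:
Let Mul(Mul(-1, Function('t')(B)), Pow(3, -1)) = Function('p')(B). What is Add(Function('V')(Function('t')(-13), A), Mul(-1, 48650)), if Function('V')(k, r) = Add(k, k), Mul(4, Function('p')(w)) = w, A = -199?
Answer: Rational(-97261, 2) ≈ -48631.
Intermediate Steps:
Function('p')(w) = Mul(Rational(1, 4), w)
Function('t')(B) = Mul(Rational(-3, 4), B) (Function('t')(B) = Mul(-3, Mul(Rational(1, 4), B)) = Mul(Rational(-3, 4), B))
Function('V')(k, r) = Mul(2, k)
Add(Function('V')(Function('t')(-13), A), Mul(-1, 48650)) = Add(Mul(2, Mul(Rational(-3, 4), -13)), Mul(-1, 48650)) = Add(Mul(2, Rational(39, 4)), -48650) = Add(Rational(39, 2), -48650) = Rational(-97261, 2)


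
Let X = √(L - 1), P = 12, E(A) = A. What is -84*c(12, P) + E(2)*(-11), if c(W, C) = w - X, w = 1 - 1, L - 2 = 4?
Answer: -22 + 84*√5 ≈ 165.83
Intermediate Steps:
L = 6 (L = 2 + 4 = 6)
X = √5 (X = √(6 - 1) = √5 ≈ 2.2361)
w = 0
c(W, C) = -√5 (c(W, C) = 0 - √5 = -√5)
-84*c(12, P) + E(2)*(-11) = -(-84)*√5 + 2*(-11) = 84*√5 - 22 = -22 + 84*√5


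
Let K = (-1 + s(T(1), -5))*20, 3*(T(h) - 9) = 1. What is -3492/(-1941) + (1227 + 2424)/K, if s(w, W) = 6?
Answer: 2478597/64700 ≈ 38.309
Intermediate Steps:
T(h) = 28/3 (T(h) = 9 + (⅓)*1 = 9 + ⅓ = 28/3)
K = 100 (K = (-1 + 6)*20 = 5*20 = 100)
-3492/(-1941) + (1227 + 2424)/K = -3492/(-1941) + (1227 + 2424)/100 = -3492*(-1/1941) + 3651*(1/100) = 1164/647 + 3651/100 = 2478597/64700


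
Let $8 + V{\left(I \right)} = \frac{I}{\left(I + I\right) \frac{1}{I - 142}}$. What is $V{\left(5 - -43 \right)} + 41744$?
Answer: $41689$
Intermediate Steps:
$V{\left(I \right)} = -79 + \frac{I}{2}$ ($V{\left(I \right)} = -8 + \frac{I}{\left(I + I\right) \frac{1}{I - 142}} = -8 + \frac{I}{2 I \frac{1}{-142 + I}} = -8 + I \frac{-142 + I}{2 I} = -8 + \left(-71 + \frac{I}{2}\right) = -79 + \frac{I}{2}$)
$V{\left(5 - -43 \right)} + 41744 = \left(-79 + \frac{5 - -43}{2}\right) + 41744 = \left(-79 + \frac{5 + 43}{2}\right) + 41744 = \left(-79 + \frac{1}{2} \cdot 48\right) + 41744 = \left(-79 + 24\right) + 41744 = -55 + 41744 = 41689$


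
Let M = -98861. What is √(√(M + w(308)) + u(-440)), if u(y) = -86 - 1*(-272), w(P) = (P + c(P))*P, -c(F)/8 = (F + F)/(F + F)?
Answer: √(186 + I*√6461) ≈ 13.94 + 2.8832*I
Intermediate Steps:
c(F) = -8 (c(F) = -8*(F + F)/(F + F) = -8*2*F/(2*F) = -8*2*F*1/(2*F) = -8*1 = -8)
w(P) = P*(-8 + P) (w(P) = (P - 8)*P = (-8 + P)*P = P*(-8 + P))
u(y) = 186 (u(y) = -86 + 272 = 186)
√(√(M + w(308)) + u(-440)) = √(√(-98861 + 308*(-8 + 308)) + 186) = √(√(-98861 + 308*300) + 186) = √(√(-98861 + 92400) + 186) = √(√(-6461) + 186) = √(I*√6461 + 186) = √(186 + I*√6461)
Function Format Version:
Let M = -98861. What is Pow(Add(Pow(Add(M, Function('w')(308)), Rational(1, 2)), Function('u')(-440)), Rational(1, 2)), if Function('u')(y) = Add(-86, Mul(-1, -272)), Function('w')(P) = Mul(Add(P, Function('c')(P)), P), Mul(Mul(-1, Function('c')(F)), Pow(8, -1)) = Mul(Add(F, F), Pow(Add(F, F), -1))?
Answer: Pow(Add(186, Mul(I, Pow(6461, Rational(1, 2)))), Rational(1, 2)) ≈ Add(13.940, Mul(2.8832, I))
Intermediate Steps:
Function('c')(F) = -8 (Function('c')(F) = Mul(-8, Mul(Add(F, F), Pow(Add(F, F), -1))) = Mul(-8, Mul(Mul(2, F), Pow(Mul(2, F), -1))) = Mul(-8, Mul(Mul(2, F), Mul(Rational(1, 2), Pow(F, -1)))) = Mul(-8, 1) = -8)
Function('w')(P) = Mul(P, Add(-8, P)) (Function('w')(P) = Mul(Add(P, -8), P) = Mul(Add(-8, P), P) = Mul(P, Add(-8, P)))
Function('u')(y) = 186 (Function('u')(y) = Add(-86, 272) = 186)
Pow(Add(Pow(Add(M, Function('w')(308)), Rational(1, 2)), Function('u')(-440)), Rational(1, 2)) = Pow(Add(Pow(Add(-98861, Mul(308, Add(-8, 308))), Rational(1, 2)), 186), Rational(1, 2)) = Pow(Add(Pow(Add(-98861, Mul(308, 300)), Rational(1, 2)), 186), Rational(1, 2)) = Pow(Add(Pow(Add(-98861, 92400), Rational(1, 2)), 186), Rational(1, 2)) = Pow(Add(Pow(-6461, Rational(1, 2)), 186), Rational(1, 2)) = Pow(Add(Mul(I, Pow(6461, Rational(1, 2))), 186), Rational(1, 2)) = Pow(Add(186, Mul(I, Pow(6461, Rational(1, 2)))), Rational(1, 2))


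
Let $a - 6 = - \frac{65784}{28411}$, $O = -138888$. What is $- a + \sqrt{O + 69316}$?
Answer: $- \frac{104682}{28411} + 2 i \sqrt{17393} \approx -3.6846 + 263.77 i$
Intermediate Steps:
$a = \frac{104682}{28411}$ ($a = 6 - \frac{65784}{28411} = \frac{104682}{28411} \approx 3.6846$)
$- a + \sqrt{O + 69316} = \left(-1\right) \frac{104682}{28411} + \sqrt{-138888 + 69316} = - \frac{104682}{28411} + \sqrt{-69572} = - \frac{104682}{28411} + 2 i \sqrt{17393}$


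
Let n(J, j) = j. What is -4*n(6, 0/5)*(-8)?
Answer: 0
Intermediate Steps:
-4*n(6, 0/5)*(-8) = -0/5*(-8) = -4*0*(-8) = 0*(-8) = 0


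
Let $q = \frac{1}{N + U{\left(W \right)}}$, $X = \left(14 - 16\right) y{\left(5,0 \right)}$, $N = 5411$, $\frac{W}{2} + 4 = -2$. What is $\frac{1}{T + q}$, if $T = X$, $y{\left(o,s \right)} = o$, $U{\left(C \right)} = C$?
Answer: $- \frac{5399}{53989} \approx -0.1$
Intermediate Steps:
$W = -12$ ($W = -8 + 2 \left(-2\right) = -8 - 4 = -12$)
$X = -10$ ($X = \left(14 - 16\right) 5 = \left(-2\right) 5 = -10$)
$q = \frac{1}{5399}$ ($q = \frac{1}{5411 - 12} = \frac{1}{5399} \approx 0.00018522$)
$T = -10$
$\frac{1}{T + q} = \frac{1}{-10 + \frac{1}{5399}} = \frac{1}{- \frac{53989}{5399}} = - \frac{5399}{53989}$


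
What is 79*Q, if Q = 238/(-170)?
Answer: -553/5 ≈ -110.60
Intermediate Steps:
Q = -7/5 (Q = 238*(-1/170) = -7/5 ≈ -1.4000)
79*Q = 79*(-7/5) = -553/5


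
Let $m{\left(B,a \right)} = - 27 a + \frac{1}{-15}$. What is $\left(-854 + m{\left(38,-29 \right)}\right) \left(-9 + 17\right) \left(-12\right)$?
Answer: $\frac{34112}{5} \approx 6822.4$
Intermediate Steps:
$m{\left(B,a \right)} = - \frac{1}{15} - 27 a$ ($m{\left(B,a \right)} = - 27 a - \frac{1}{15} = - \frac{1}{15} - 27 a$)
$\left(-854 + m{\left(38,-29 \right)}\right) \left(-9 + 17\right) \left(-12\right) = \left(-854 - - \frac{11744}{15}\right) \left(-9 + 17\right) \left(-12\right) = \left(-854 + \left(- \frac{1}{15} + 783\right)\right) 8 \left(-12\right) = \left(-854 + \frac{11744}{15}\right) \left(-96\right) = \left(- \frac{1066}{15}\right) \left(-96\right) = \frac{34112}{5}$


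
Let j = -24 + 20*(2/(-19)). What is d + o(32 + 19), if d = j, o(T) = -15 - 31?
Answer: -1370/19 ≈ -72.105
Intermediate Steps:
j = -496/19 (j = -24 + 20*(2*(-1/19)) = -24 + 20*(-2/19) = -24 - 40/19 = -496/19 ≈ -26.105)
o(T) = -46
d = -496/19 ≈ -26.105
d + o(32 + 19) = -496/19 - 46 = -1370/19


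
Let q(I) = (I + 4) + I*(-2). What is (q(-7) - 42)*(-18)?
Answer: 558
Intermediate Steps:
q(I) = 4 - I (q(I) = (4 + I) - 2*I = 4 - I)
(q(-7) - 42)*(-18) = ((4 - 1*(-7)) - 42)*(-18) = ((4 + 7) - 42)*(-18) = (11 - 42)*(-18) = -31*(-18) = 558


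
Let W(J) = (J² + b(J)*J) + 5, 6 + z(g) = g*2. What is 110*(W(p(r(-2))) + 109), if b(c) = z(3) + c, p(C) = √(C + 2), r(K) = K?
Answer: 12540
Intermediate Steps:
p(C) = √(2 + C)
z(g) = -6 + 2*g (z(g) = -6 + g*2 = -6 + 2*g)
b(c) = c (b(c) = (-6 + 2*3) + c = (-6 + 6) + c = 0 + c = c)
W(J) = 5 + 2*J² (W(J) = (J² + J*J) + 5 = (J² + J²) + 5 = 2*J² + 5 = 5 + 2*J²)
110*(W(p(r(-2))) + 109) = 110*((5 + 2*(√(2 - 2))²) + 109) = 110*((5 + 2*(√0)²) + 109) = 110*((5 + 2*0²) + 109) = 110*((5 + 2*0) + 109) = 110*((5 + 0) + 109) = 110*(5 + 109) = 110*114 = 12540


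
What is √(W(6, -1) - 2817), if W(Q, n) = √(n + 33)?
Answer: √(-2817 + 4*√2) ≈ 53.022*I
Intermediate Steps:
W(Q, n) = √(33 + n)
√(W(6, -1) - 2817) = √(√(33 - 1) - 2817) = √(√32 - 2817) = √(4*√2 - 2817) = √(-2817 + 4*√2)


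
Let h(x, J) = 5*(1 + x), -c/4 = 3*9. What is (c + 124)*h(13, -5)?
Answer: 1120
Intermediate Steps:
c = -108 (c = -12*9 = -4*27 = -108)
h(x, J) = 5 + 5*x
(c + 124)*h(13, -5) = (-108 + 124)*(5 + 5*13) = 16*(5 + 65) = 16*70 = 1120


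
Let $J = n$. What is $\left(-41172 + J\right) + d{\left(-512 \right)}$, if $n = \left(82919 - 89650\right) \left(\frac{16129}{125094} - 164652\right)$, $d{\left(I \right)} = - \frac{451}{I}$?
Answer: $\frac{35490046797120313}{32024064} \approx 1.1082 \cdot 10^{9}$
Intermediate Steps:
$n = \frac{138638145561229}{125094}$ ($n = - 6731 \left(16129 \cdot \frac{1}{125094} - 164652\right) = - 6731 \left(\frac{16129}{125094} - 164652\right) = \left(-6731\right) \left(- \frac{20596961159}{125094}\right) = \frac{138638145561229}{125094} \approx 1.1083 \cdot 10^{9}$)
$J = \frac{138638145561229}{125094} \approx 1.1083 \cdot 10^{9}$
$\left(-41172 + J\right) + d{\left(-512 \right)} = \left(-41172 + \frac{138638145561229}{125094}\right) - \frac{451}{-512} = \frac{138632995191061}{125094} - - \frac{451}{512} = \frac{138632995191061}{125094} + \frac{451}{512} = \frac{35490046797120313}{32024064}$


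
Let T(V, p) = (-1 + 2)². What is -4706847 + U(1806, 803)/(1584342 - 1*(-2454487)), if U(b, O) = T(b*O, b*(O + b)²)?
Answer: -19010150162162/4038829 ≈ -4.7068e+6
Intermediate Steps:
T(V, p) = 1 (T(V, p) = 1² = 1)
U(b, O) = 1
-4706847 + U(1806, 803)/(1584342 - 1*(-2454487)) = -4706847 + 1/(1584342 - 1*(-2454487)) = -4706847 + 1/(1584342 + 2454487) = -4706847 + 1/4038829 = -19010150162162/4038829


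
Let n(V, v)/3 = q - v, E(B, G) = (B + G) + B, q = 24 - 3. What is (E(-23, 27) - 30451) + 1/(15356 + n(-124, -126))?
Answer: -481334589/15797 ≈ -30470.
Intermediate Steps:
q = 21
E(B, G) = G + 2*B
n(V, v) = 63 - 3*v (n(V, v) = 3*(21 - v) = 63 - 3*v)
(E(-23, 27) - 30451) + 1/(15356 + n(-124, -126)) = ((27 + 2*(-23)) - 30451) + 1/(15356 + (63 - 3*(-126))) = ((27 - 46) - 30451) + 1/(15356 + (63 + 378)) = (-19 - 30451) + 1/(15356 + 441) = -30470 + 1/15797 = -481334589/15797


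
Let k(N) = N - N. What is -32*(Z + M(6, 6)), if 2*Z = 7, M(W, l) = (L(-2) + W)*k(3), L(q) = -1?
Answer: -112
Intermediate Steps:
k(N) = 0
M(W, l) = 0 (M(W, l) = (-1 + W)*0 = 0)
Z = 7/2 (Z = (1/2)*7 = 7/2 ≈ 3.5000)
-32*(Z + M(6, 6)) = -32*(7/2 + 0) = -32*7/2 = -112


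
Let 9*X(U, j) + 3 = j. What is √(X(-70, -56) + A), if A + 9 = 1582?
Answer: √14098/3 ≈ 39.578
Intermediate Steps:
A = 1573 (A = -9 + 1582 = 1573)
X(U, j) = -⅓ + j/9
√(X(-70, -56) + A) = √((-⅓ + (⅑)*(-56)) + 1573) = √((-⅓ - 56/9) + 1573) = √(-59/9 + 1573) = √(14098/9) = √14098/3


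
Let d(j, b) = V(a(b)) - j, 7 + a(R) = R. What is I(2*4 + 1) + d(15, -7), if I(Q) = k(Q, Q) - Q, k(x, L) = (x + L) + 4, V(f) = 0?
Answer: -2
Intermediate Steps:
a(R) = -7 + R
k(x, L) = 4 + L + x (k(x, L) = (L + x) + 4 = 4 + L + x)
I(Q) = 4 + Q (I(Q) = (4 + Q + Q) - Q = (4 + 2*Q) - Q = 4 + Q)
d(j, b) = -j (d(j, b) = 0 - j = -j)
I(2*4 + 1) + d(15, -7) = (4 + (2*4 + 1)) - 1*15 = (4 + (8 + 1)) - 15 = (4 + 9) - 15 = 13 - 15 = -2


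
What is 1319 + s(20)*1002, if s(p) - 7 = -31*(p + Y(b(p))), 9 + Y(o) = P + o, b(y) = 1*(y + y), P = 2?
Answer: -1637953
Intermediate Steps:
b(y) = 2*y (b(y) = 1*(2*y) = 2*y)
Y(o) = -7 + o (Y(o) = -9 + (2 + o) = -7 + o)
s(p) = 224 - 93*p (s(p) = 7 - 31*(p + (-7 + 2*p)) = 7 - 31*(-7 + 3*p) = 7 + (217 - 93*p) = 224 - 93*p)
1319 + s(20)*1002 = 1319 + (224 - 93*20)*1002 = 1319 + (224 - 1860)*1002 = 1319 - 1636*1002 = 1319 - 1639272 = -1637953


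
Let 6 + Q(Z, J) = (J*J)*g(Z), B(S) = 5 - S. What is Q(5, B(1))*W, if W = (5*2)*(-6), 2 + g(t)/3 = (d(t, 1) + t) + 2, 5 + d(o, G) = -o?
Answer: 14760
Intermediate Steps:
d(o, G) = -5 - o
g(t) = -15 (g(t) = -6 + 3*(((-5 - t) + t) + 2) = -6 + 3*(-5 + 2) = -6 + 3*(-3) = -6 - 9 = -15)
W = -60 (W = 10*(-6) = -60)
Q(Z, J) = -6 - 15*J**2 (Q(Z, J) = -6 + (J*J)*(-15) = -6 + J**2*(-15) = -6 - 15*J**2)
Q(5, B(1))*W = (-6 - 15*(5 - 1*1)**2)*(-60) = (-6 - 15*(5 - 1)**2)*(-60) = (-6 - 15*4**2)*(-60) = (-6 - 15*16)*(-60) = (-6 - 240)*(-60) = -246*(-60) = 14760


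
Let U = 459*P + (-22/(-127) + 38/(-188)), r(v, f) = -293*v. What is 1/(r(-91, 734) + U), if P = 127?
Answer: 11938/1014204383 ≈ 1.1771e-5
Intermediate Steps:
U = 695901489/11938 (U = 459*127 + (-22/(-127) + 38/(-188)) = 58293 + (-22*(-1/127) + 38*(-1/188)) = 58293 + (22/127 - 19/94) = 58293 - 345/11938 = 695901489/11938 ≈ 58293.)
1/(r(-91, 734) + U) = 1/(-293*(-91) + 695901489/11938) = 1/(26663 + 695901489/11938) = 1/(1014204383/11938) = 11938/1014204383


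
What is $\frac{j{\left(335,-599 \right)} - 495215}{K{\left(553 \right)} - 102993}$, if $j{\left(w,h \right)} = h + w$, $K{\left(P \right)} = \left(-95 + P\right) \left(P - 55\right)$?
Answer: $- \frac{495479}{125091} \approx -3.9609$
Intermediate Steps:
$K{\left(P \right)} = \left(-95 + P\right) \left(-55 + P\right)$
$\frac{j{\left(335,-599 \right)} - 495215}{K{\left(553 \right)} - 102993} = \frac{\left(-599 + 335\right) - 495215}{\left(5225 + 553^{2} - 82950\right) - 102993} = \frac{-264 - 495215}{\left(5225 + 305809 - 82950\right) - 102993} = - \frac{495479}{228084 - 102993} = - \frac{495479}{125091}$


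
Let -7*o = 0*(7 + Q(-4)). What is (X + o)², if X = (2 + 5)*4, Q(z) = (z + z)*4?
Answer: 784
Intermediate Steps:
Q(z) = 8*z (Q(z) = (2*z)*4 = 8*z)
X = 28 (X = 7*4 = 28)
o = 0 (o = -0*(7 + 8*(-4)) = -0*(7 - 32) = -0*(-25) = -⅐*0 = 0)
(X + o)² = (28 + 0)² = 28² = 784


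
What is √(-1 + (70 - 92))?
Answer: I*√23 ≈ 4.7958*I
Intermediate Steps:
√(-1 + (70 - 92)) = √(-1 - 22) = √(-23) = I*√23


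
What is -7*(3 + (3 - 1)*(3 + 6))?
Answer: -147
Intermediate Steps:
-7*(3 + (3 - 1)*(3 + 6)) = -7*(3 + 2*9) = -7*(3 + 18) = -7*21 = -147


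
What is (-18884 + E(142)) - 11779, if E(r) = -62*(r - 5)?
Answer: -39157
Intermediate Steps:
E(r) = 310 - 62*r (E(r) = -62*(-5 + r) = 310 - 62*r)
(-18884 + E(142)) - 11779 = (-18884 + (310 - 62*142)) - 11779 = (-18884 + (310 - 8804)) - 11779 = (-18884 - 8494) - 11779 = -27378 - 11779 = -39157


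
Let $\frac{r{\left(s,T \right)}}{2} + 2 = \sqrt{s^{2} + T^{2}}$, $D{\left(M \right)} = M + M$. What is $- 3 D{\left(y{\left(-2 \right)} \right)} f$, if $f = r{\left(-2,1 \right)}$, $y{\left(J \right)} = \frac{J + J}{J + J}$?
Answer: $24 - 12 \sqrt{5} \approx -2.8328$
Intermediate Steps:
$y{\left(J \right)} = 1$ ($y{\left(J \right)} = \frac{2 J}{2 J} = 2 J \frac{1}{2 J} = 1$)
$D{\left(M \right)} = 2 M$
$r{\left(s,T \right)} = -4 + 2 \sqrt{T^{2} + s^{2}}$ ($r{\left(s,T \right)} = -4 + 2 \sqrt{s^{2} + T^{2}} = -4 + 2 \sqrt{T^{2} + s^{2}}$)
$f = -4 + 2 \sqrt{5}$ ($f = -4 + 2 \sqrt{1^{2} + \left(-2\right)^{2}} = -4 + 2 \sqrt{1 + 4} = -4 + 2 \sqrt{5} \approx 0.47214$)
$- 3 D{\left(y{\left(-2 \right)} \right)} f = - 3 \cdot 2 \cdot 1 \left(-4 + 2 \sqrt{5}\right) = \left(-3\right) 2 \left(-4 + 2 \sqrt{5}\right) = - 6 \left(-4 + 2 \sqrt{5}\right) = 24 - 12 \sqrt{5}$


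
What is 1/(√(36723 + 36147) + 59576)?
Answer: 29788/1774613453 - √72870/3549226906 ≈ 1.6710e-5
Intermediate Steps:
1/(√(36723 + 36147) + 59576) = 1/(√72870 + 59576) = 1/(59576 + √72870)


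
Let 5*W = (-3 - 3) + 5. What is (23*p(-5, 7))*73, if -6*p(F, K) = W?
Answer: 1679/30 ≈ 55.967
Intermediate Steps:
W = -⅕ (W = ((-3 - 3) + 5)/5 = (-6 + 5)/5 = (⅕)*(-1) = -⅕ ≈ -0.20000)
p(F, K) = 1/30 (p(F, K) = -⅙*(-⅕) = 1/30)
(23*p(-5, 7))*73 = (23*(1/30))*73 = (23/30)*73 = 1679/30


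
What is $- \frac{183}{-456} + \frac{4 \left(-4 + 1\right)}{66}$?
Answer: $\frac{367}{1672} \approx 0.2195$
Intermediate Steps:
$- \frac{183}{-456} + \frac{4 \left(-4 + 1\right)}{66} = \left(-183\right) \left(- \frac{1}{456}\right) + 4 \left(-3\right) \frac{1}{66} = \frac{61}{152} - \frac{2}{11} = \frac{367}{1672}$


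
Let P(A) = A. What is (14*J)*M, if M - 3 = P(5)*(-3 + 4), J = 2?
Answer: 224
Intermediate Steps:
M = 8 (M = 3 + 5*(-3 + 4) = 3 + 5*1 = 3 + 5 = 8)
(14*J)*M = (14*2)*8 = 28*8 = 224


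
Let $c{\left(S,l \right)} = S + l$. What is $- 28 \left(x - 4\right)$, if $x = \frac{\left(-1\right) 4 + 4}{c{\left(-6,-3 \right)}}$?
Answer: $112$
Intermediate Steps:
$x = 0$ ($x = \frac{\left(-1\right) 4 + 4}{-6 - 3} = \frac{-4 + 4}{-9} = 0 \left(- \frac{1}{9}\right) = 0$)
$- 28 \left(x - 4\right) = - 28 \left(0 - 4\right) = \left(-28\right) \left(-4\right) = 112$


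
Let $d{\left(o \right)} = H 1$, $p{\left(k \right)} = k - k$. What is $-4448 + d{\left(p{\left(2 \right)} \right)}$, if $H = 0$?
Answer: $-4448$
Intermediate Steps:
$p{\left(k \right)} = 0$
$d{\left(o \right)} = 0$ ($d{\left(o \right)} = 0 \cdot 1 = 0$)
$-4448 + d{\left(p{\left(2 \right)} \right)} = -4448 + 0 = -4448$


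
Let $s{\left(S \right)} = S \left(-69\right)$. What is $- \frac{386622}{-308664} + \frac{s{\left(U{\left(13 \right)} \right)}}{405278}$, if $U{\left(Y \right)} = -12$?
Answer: $\frac{4359582353}{3474853572} \approx 1.2546$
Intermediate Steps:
$s{\left(S \right)} = - 69 S$
$- \frac{386622}{-308664} + \frac{s{\left(U{\left(13 \right)} \right)}}{405278} = - \frac{386622}{-308664} + \frac{\left(-69\right) \left(-12\right)}{405278} = \left(-386622\right) \left(- \frac{1}{308664}\right) + 828 \cdot \frac{1}{405278} = \frac{21479}{17148} + \frac{414}{202639} = \frac{4359582353}{3474853572}$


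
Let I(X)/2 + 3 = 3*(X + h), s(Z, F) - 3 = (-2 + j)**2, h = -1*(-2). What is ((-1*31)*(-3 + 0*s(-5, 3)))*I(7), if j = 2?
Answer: 4464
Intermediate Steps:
h = 2
s(Z, F) = 3 (s(Z, F) = 3 + (-2 + 2)**2 = 3 + 0**2 = 3 + 0 = 3)
I(X) = 6 + 6*X (I(X) = -6 + 2*(3*(X + 2)) = -6 + 2*(3*(2 + X)) = -6 + 2*(6 + 3*X) = -6 + (12 + 6*X) = 6 + 6*X)
((-1*31)*(-3 + 0*s(-5, 3)))*I(7) = ((-1*31)*(-3 + 0*3))*(6 + 6*7) = (-31*(-3 + 0))*(6 + 42) = -31*(-3)*48 = 93*48 = 4464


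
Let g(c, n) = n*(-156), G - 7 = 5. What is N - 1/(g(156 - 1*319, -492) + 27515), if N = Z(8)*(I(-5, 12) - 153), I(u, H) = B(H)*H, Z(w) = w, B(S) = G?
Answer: -7507225/104267 ≈ -72.000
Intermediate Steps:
G = 12 (G = 7 + 5 = 12)
B(S) = 12
g(c, n) = -156*n
I(u, H) = 12*H
N = -72 (N = 8*(12*12 - 153) = 8*(144 - 153) = 8*(-9) = -72)
N - 1/(g(156 - 1*319, -492) + 27515) = -72 - 1/(-156*(-492) + 27515) = -72 - 1/(76752 + 27515) = -72 - 1/104267 = -7507225/104267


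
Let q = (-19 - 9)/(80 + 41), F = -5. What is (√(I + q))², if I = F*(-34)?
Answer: 20542/121 ≈ 169.77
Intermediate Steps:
q = -28/121 ≈ -0.23141
I = 170 (I = -5*(-34) = 170)
(√(I + q))² = (√(170 - 28/121))² = (√(20542/121))² = (√20542/11)² = 20542/121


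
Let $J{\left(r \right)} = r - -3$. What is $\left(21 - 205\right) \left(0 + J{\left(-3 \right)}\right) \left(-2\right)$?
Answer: $0$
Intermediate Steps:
$J{\left(r \right)} = 3 + r$ ($J{\left(r \right)} = r + 3 = 3 + r$)
$\left(21 - 205\right) \left(0 + J{\left(-3 \right)}\right) \left(-2\right) = \left(21 - 205\right) \left(0 + \left(3 - 3\right)\right) \left(-2\right) = - 184 \left(0 + 0\right) \left(-2\right) = - 184 \cdot 0 \left(-2\right) = \left(-184\right) 0 = 0$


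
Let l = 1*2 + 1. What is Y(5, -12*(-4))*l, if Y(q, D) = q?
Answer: 15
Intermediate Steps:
l = 3 (l = 2 + 1 = 3)
Y(5, -12*(-4))*l = 5*3 = 15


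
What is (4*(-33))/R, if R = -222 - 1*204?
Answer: 22/71 ≈ 0.30986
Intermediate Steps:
R = -426 (R = -222 - 204 = -426)
(4*(-33))/R = (4*(-33))/(-426) = -132*(-1/426) = 22/71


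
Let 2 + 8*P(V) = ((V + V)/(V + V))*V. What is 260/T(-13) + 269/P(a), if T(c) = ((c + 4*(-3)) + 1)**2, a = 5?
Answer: 103361/144 ≈ 717.79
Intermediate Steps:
P(V) = -1/4 + V/8 (P(V) = -1/4 + (((V + V)/(V + V))*V)/8 = -1/4 + (((2*V)/((2*V)))*V)/8 = -1/4 + (((2*V)*(1/(2*V)))*V)/8 = -1/4 + (1*V)/8 = -1/4 + V/8)
T(c) = (-11 + c)**2 (T(c) = ((c - 12) + 1)**2 = ((-12 + c) + 1)**2 = (-11 + c)**2)
260/T(-13) + 269/P(a) = 260/((-11 - 13)**2) + 269/(-1/4 + (1/8)*5) = 260/((-24)**2) + 269/(-1/4 + 5/8) = 260/576 + 269/(3/8) = 260*(1/576) + 269*(8/3) = 65/144 + 2152/3 = 103361/144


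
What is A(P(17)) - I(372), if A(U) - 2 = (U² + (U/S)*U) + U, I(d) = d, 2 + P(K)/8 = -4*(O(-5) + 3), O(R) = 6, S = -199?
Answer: 18164242/199 ≈ 91278.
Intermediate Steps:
P(K) = -304 (P(K) = -16 + 8*(-4*(6 + 3)) = -16 + 8*(-4*9) = -16 + 8*(-36) = -16 - 288 = -304)
A(U) = 2 + U + 198*U²/199 (A(U) = 2 + ((U² + (U/(-199))*U) + U) = 2 + ((U² + (U*(-1/199))*U) + U) = 2 + ((U² + (-U/199)*U) + U) = 2 + ((U² - U²/199) + U) = 2 + (198*U²/199 + U) = 2 + (U + 198*U²/199) = 2 + U + 198*U²/199)
A(P(17)) - I(372) = (2 - 304 + (198/199)*(-304)²) - 1*372 = (2 - 304 + (198/199)*92416) - 372 = (2 - 304 + 18298368/199) - 372 = 18238270/199 - 372 = 18164242/199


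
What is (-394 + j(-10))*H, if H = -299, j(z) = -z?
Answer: 114816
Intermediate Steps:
(-394 + j(-10))*H = (-394 - 1*(-10))*(-299) = (-394 + 10)*(-299) = -384*(-299) = 114816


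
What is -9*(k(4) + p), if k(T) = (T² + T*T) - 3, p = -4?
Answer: -225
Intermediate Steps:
k(T) = -3 + 2*T² (k(T) = (T² + T²) - 3 = 2*T² - 3 = -3 + 2*T²)
-9*(k(4) + p) = -9*((-3 + 2*4²) - 4) = -9*((-3 + 2*16) - 4) = -9*((-3 + 32) - 4) = -9*(29 - 4) = -9*25 = -225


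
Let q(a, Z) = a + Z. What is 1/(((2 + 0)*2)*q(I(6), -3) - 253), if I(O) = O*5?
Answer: -1/145 ≈ -0.0068966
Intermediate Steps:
I(O) = 5*O
q(a, Z) = Z + a
1/(((2 + 0)*2)*q(I(6), -3) - 253) = 1/(((2 + 0)*2)*(-3 + 5*6) - 253) = 1/((2*2)*(-3 + 30) - 253) = 1/(4*27 - 253) = 1/(108 - 253) = 1/(-145) = -1/145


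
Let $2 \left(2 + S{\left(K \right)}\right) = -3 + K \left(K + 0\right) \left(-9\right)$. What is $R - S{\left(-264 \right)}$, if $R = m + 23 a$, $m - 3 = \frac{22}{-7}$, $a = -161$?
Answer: $\frac{4339053}{14} \approx 3.0993 \cdot 10^{5}$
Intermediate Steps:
$m = - \frac{1}{7}$ ($m = 3 + \frac{22}{-7} = 3 + 22 \left(- \frac{1}{7}\right) = 3 - \frac{22}{7} = - \frac{1}{7} \approx -0.14286$)
$R = - \frac{25922}{7}$ ($R = - \frac{1}{7} + 23 \left(-161\right) = - \frac{1}{7} - 3703 = - \frac{25922}{7} \approx -3703.1$)
$S{\left(K \right)} = - \frac{7}{2} - \frac{9 K^{2}}{2}$ ($S{\left(K \right)} = -2 + \frac{-3 + K \left(K + 0\right) \left(-9\right)}{2} = -2 + \frac{-3 + K K \left(-9\right)}{2} = -2 + \frac{-3 + K^{2} \left(-9\right)}{2} = -2 + \frac{-3 - 9 K^{2}}{2} = -2 - \left(\frac{3}{2} + \frac{9 K^{2}}{2}\right) = - \frac{7}{2} - \frac{9 K^{2}}{2}$)
$R - S{\left(-264 \right)} = - \frac{25922}{7} - \left(- \frac{7}{2} - \frac{9 \left(-264\right)^{2}}{2}\right) = - \frac{25922}{7} - \left(- \frac{7}{2} - 313632\right) = - \frac{25922}{7} - - \frac{627271}{2} = - \frac{25922}{7} + \frac{627271}{2} = \frac{4339053}{14}$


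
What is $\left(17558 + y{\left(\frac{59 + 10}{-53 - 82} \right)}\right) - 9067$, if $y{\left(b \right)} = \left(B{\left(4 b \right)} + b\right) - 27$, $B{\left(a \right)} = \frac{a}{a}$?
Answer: $\frac{380902}{45} \approx 8464.5$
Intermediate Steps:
$B{\left(a \right)} = 1$
$y{\left(b \right)} = -26 + b$ ($y{\left(b \right)} = \left(1 + b\right) - 27 = -26 + b$)
$\left(17558 + y{\left(\frac{59 + 10}{-53 - 82} \right)}\right) - 9067 = \left(17558 - \left(26 - \frac{59 + 10}{-53 - 82}\right)\right) - 9067 = \left(17558 - \left(26 - \frac{69}{-135}\right)\right) - 9067 = \left(17558 + \left(-26 + 69 \left(- \frac{1}{135}\right)\right)\right) - 9067 = \left(17558 - \frac{1193}{45}\right) - 9067 = \frac{788917}{45} - 9067 = \frac{380902}{45}$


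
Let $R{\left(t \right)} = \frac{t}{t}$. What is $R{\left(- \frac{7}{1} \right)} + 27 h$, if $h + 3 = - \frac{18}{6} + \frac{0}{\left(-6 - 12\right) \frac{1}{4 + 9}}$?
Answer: $-161$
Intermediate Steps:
$R{\left(t \right)} = 1$
$h = -6$ ($h = -3 + \left(- \frac{18}{6} + \frac{0}{\left(-6 - 12\right) \frac{1}{4 + 9}}\right) = -3 - \left(3 + \frac{0}{\left(-18\right) \frac{1}{13}}\right) = -3 - \left(3 + \frac{0}{- \frac{18}{13}}\right) = -3 + \left(-3 + 0 \left(- \frac{13}{18}\right)\right) = -3 + \left(-3 + 0\right) = -3 - 3 = -6$)
$R{\left(- \frac{7}{1} \right)} + 27 h = 1 + 27 \left(-6\right) = 1 - 162 = -161$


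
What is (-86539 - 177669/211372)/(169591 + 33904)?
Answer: -18292099177/43013145140 ≈ -0.42527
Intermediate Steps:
(-86539 - 177669/211372)/(169591 + 33904) = (-86539 - 177669*1/211372)/203495 = (-86539 - 177669/211372)*(1/203495) = -18292099177/211372*1/203495 = -18292099177/43013145140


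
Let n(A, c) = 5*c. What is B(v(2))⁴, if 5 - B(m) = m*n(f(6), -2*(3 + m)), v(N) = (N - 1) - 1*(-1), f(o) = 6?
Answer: 121550625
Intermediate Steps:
v(N) = N (v(N) = (-1 + N) + 1 = N)
B(m) = 5 - m*(-30 - 10*m) (B(m) = 5 - m*5*(-2*(3 + m)) = 5 - m*5*(-6 - 2*m) = 5 - m*(-30 - 10*m))
B(v(2))⁴ = (5 + 10*2*(3 + 2))⁴ = (5 + 10*2*5)⁴ = (5 + 100)⁴ = 105⁴ = 121550625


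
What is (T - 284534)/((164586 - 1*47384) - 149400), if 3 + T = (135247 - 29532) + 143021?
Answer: 35801/32198 ≈ 1.1119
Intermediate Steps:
T = 248733 (T = -3 + ((135247 - 29532) + 143021) = -3 + (105715 + 143021) = -3 + 248736 = 248733)
(T - 284534)/((164586 - 1*47384) - 149400) = (248733 - 284534)/((164586 - 1*47384) - 149400) = -35801/((164586 - 47384) - 149400) = -35801/(117202 - 149400) = -35801/(-32198) = -35801*(-1/32198) = 35801/32198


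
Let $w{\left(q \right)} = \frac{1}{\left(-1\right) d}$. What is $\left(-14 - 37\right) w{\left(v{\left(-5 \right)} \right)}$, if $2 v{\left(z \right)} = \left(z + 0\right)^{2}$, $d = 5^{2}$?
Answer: $\frac{51}{25} \approx 2.04$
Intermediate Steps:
$d = 25$
$v{\left(z \right)} = \frac{z^{2}}{2}$ ($v{\left(z \right)} = \frac{\left(z + 0\right)^{2}}{2} = \frac{z^{2}}{2}$)
$w{\left(q \right)} = - \frac{1}{25}$ ($w{\left(q \right)} = \frac{1}{\left(-1\right) 25} = \frac{1}{-25} = - \frac{1}{25}$)
$\left(-14 - 37\right) w{\left(v{\left(-5 \right)} \right)} = \left(-14 - 37\right) \left(- \frac{1}{25}\right) = \left(-51\right) \left(- \frac{1}{25}\right) = \frac{51}{25}$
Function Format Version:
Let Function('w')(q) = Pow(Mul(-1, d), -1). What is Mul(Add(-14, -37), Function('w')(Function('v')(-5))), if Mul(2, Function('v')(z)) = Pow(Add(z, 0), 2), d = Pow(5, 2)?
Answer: Rational(51, 25) ≈ 2.0400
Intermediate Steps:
d = 25
Function('v')(z) = Mul(Rational(1, 2), Pow(z, 2)) (Function('v')(z) = Mul(Rational(1, 2), Pow(Add(z, 0), 2)) = Mul(Rational(1, 2), Pow(z, 2)))
Function('w')(q) = Rational(-1, 25) (Function('w')(q) = Pow(Mul(-1, 25), -1) = Pow(-25, -1) = Rational(-1, 25))
Mul(Add(-14, -37), Function('w')(Function('v')(-5))) = Mul(Add(-14, -37), Rational(-1, 25)) = Mul(-51, Rational(-1, 25)) = Rational(51, 25)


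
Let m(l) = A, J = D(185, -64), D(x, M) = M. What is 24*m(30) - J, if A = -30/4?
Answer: -116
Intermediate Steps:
J = -64
A = -15/2 (A = -30*1/4 = -15/2 ≈ -7.5000)
m(l) = -15/2
24*m(30) - J = 24*(-15/2) - 1*(-64) = -180 + 64 = -116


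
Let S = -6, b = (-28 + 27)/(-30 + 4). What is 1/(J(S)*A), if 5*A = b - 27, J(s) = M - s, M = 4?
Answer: -13/701 ≈ -0.018545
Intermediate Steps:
b = 1/26 (b = -1/(-26) = -1*(-1/26) = 1/26 ≈ 0.038462)
J(s) = 4 - s
A = -701/130 (A = (1/26 - 27)/5 = (1/5)*(-701/26) = -701/130 ≈ -5.3923)
1/(J(S)*A) = 1/((4 - 1*(-6))*(-701/130)) = 1/((4 + 6)*(-701/130)) = 1/(10*(-701/130)) = 1/(-701/13) = -13/701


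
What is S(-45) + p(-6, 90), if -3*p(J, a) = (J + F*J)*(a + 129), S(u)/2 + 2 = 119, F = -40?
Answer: -16848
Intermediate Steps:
S(u) = 234 (S(u) = -4 + 2*119 = -4 + 238 = 234)
p(J, a) = 13*J*(129 + a) (p(J, a) = -(J - 40*J)*(a + 129)/3 = -(-39*J)*(129 + a)/3 = -(-13)*J*(129 + a) = 13*J*(129 + a))
S(-45) + p(-6, 90) = 234 + 13*(-6)*(129 + 90) = 234 + 13*(-6)*219 = 234 - 17082 = -16848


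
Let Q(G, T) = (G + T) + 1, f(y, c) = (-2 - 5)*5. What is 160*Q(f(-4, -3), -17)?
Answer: -8160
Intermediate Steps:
f(y, c) = -35 (f(y, c) = -7*5 = -35)
Q(G, T) = 1 + G + T
160*Q(f(-4, -3), -17) = 160*(1 - 35 - 17) = 160*(-51) = -8160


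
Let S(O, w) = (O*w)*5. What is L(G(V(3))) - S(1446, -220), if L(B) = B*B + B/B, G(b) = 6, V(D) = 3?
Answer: 1590637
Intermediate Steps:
S(O, w) = 5*O*w
L(B) = 1 + B² (L(B) = B² + 1 = 1 + B²)
L(G(V(3))) - S(1446, -220) = (1 + 6²) - 5*1446*(-220) = (1 + 36) - 1*(-1590600) = 37 + 1590600 = 1590637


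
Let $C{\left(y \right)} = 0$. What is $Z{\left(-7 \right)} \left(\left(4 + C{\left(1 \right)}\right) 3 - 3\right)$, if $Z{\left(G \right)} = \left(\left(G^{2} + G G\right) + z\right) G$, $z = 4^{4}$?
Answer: $-22302$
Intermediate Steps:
$z = 256$
$Z{\left(G \right)} = G \left(256 + 2 G^{2}\right)$ ($Z{\left(G \right)} = \left(\left(G^{2} + G G\right) + 256\right) G = \left(\left(G^{2} + G^{2}\right) + 256\right) G = \left(2 G^{2} + 256\right) G = \left(256 + 2 G^{2}\right) G = G \left(256 + 2 G^{2}\right)$)
$Z{\left(-7 \right)} \left(\left(4 + C{\left(1 \right)}\right) 3 - 3\right) = 2 \left(-7\right) \left(128 + \left(-7\right)^{2}\right) \left(\left(4 + 0\right) 3 - 3\right) = 2 \left(-7\right) \left(128 + 49\right) \left(4 \cdot 3 - 3\right) = 2 \left(-7\right) 177 \left(12 - 3\right) = \left(-2478\right) 9 = -22302$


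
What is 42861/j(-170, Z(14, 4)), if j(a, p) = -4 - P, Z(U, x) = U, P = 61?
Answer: -3297/5 ≈ -659.40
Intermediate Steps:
j(a, p) = -65 (j(a, p) = -4 - 1*61 = -4 - 61 = -65)
42861/j(-170, Z(14, 4)) = 42861/(-65) = 42861*(-1/65) = -3297/5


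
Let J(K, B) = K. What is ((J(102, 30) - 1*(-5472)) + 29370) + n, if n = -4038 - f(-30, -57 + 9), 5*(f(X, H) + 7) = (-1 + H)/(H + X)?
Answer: 12056021/390 ≈ 30913.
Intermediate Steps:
f(X, H) = -7 + (-1 + H)/(5*(H + X)) (f(X, H) = -7 + ((-1 + H)/(H + X))/5 = -7 + (-1 + H)/(5*(H + X)))
n = -1572139/390 (n = -4038 - (-1 - 35*(-30) - 34*(-57 + 9))/(5*((-57 + 9) - 30)) = -4038 - (-1 + 1050 - 34*(-48))/(5*(-48 - 30)) = -4038 - (-1 + 1050 + 1632)/(5*(-78)) = -4038 - (-1)*2681/(5*78) = -4038 - 1*(-2681/390) = -4038 + 2681/390 = -1572139/390 ≈ -4031.1)
((J(102, 30) - 1*(-5472)) + 29370) + n = ((102 - 1*(-5472)) + 29370) - 1572139/390 = ((102 + 5472) + 29370) - 1572139/390 = (5574 + 29370) - 1572139/390 = 34944 - 1572139/390 = 12056021/390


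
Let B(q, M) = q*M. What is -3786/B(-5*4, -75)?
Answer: -631/250 ≈ -2.5240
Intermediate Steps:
B(q, M) = M*q
-3786/B(-5*4, -75) = -3786/((-(-375)*4)) = -3786/((-75*(-20))) = -3786/1500 = -3786*1/1500 = -631/250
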